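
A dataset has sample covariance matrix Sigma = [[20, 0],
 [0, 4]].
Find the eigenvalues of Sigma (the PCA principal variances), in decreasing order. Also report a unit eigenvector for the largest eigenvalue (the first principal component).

Step 1 — characteristic polynomial of 2×2 Sigma:
  det(Sigma - λI) = λ² - trace · λ + det = 0.
  trace = 20 + 4 = 24, det = 20·4 - (0)² = 80.
Step 2 — discriminant:
  Δ = trace² - 4·det = 576 - 320 = 256.
Step 3 — eigenvalues:
  λ = (trace ± √Δ)/2 = (24 ± 16)/2,
  λ_1 = 20,  λ_2 = 4.

Step 4 — unit eigenvector for λ_1: Sigma is diagonal, so its eigenvectors are the coordinate axes. λ_1 = 20 is the diagonal entry on the first coordinate axis, hence
  v_1 = (1, 0) (||v_1|| = 1).

λ_1 = 20,  λ_2 = 4;  v_1 ≈ (1, 0)


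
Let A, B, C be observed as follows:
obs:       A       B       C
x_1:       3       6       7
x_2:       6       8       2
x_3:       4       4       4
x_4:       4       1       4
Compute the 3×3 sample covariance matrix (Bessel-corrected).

Step 1 — column means:
  mean(A) = (3 + 6 + 4 + 4) / 4 = 17/4 = 4.25
  mean(B) = (6 + 8 + 4 + 1) / 4 = 19/4 = 4.75
  mean(C) = (7 + 2 + 4 + 4) / 4 = 17/4 = 4.25

Step 2 — sample covariance S[i,j] = (1/(n-1)) · Σ_k (x_{k,i} - mean_i) · (x_{k,j} - mean_j), with n-1 = 3.
  S[A,A] = ((-1.25)·(-1.25) + (1.75)·(1.75) + (-0.25)·(-0.25) + (-0.25)·(-0.25)) / 3 = 4.75/3 = 1.5833
  S[A,B] = ((-1.25)·(1.25) + (1.75)·(3.25) + (-0.25)·(-0.75) + (-0.25)·(-3.75)) / 3 = 5.25/3 = 1.75
  S[A,C] = ((-1.25)·(2.75) + (1.75)·(-2.25) + (-0.25)·(-0.25) + (-0.25)·(-0.25)) / 3 = -7.25/3 = -2.4167
  S[B,B] = ((1.25)·(1.25) + (3.25)·(3.25) + (-0.75)·(-0.75) + (-3.75)·(-3.75)) / 3 = 26.75/3 = 8.9167
  S[B,C] = ((1.25)·(2.75) + (3.25)·(-2.25) + (-0.75)·(-0.25) + (-3.75)·(-0.25)) / 3 = -2.75/3 = -0.9167
  S[C,C] = ((2.75)·(2.75) + (-2.25)·(-2.25) + (-0.25)·(-0.25) + (-0.25)·(-0.25)) / 3 = 12.75/3 = 4.25

S is symmetric (S[j,i] = S[i,j]). Assembling:

S = [[1.5833, 1.75, -2.4167],
 [1.75, 8.9167, -0.9167],
 [-2.4167, -0.9167, 4.25]]


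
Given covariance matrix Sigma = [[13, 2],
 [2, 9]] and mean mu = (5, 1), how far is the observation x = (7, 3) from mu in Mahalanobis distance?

Step 1 — centre the observation: (x - mu) = (2, 2).

Step 2 — invert Sigma. det(Sigma) = 13·9 - (2)² = 113.
  Sigma^{-1} = (1/det) · [[d, -b], [-b, a]] = [[0.0796, -0.0177],
 [-0.0177, 0.115]].

Step 3 — form the quadratic (x - mu)^T · Sigma^{-1} · (x - mu):
  Sigma^{-1} · (x - mu) = (0.1239, 0.1947).
  (x - mu)^T · [Sigma^{-1} · (x - mu)] = (2)·(0.1239) + (2)·(0.1947) = 0.6372.

Step 4 — take square root: d = √(0.6372) ≈ 0.7982.

d(x, mu) = √(0.6372) ≈ 0.7982


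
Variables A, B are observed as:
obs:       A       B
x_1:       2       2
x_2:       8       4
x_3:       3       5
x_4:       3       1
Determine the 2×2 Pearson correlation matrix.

Step 1 — column means:
  mean(A) = (2 + 8 + 3 + 3) / 4 = 16/4 = 4
  mean(B) = (2 + 4 + 5 + 1) / 4 = 12/4 = 3

Step 2 — sample variances and covariances s[i,j] = (1/(n-1)) · Σ_k (x_{k,i} - mean_i) · (x_{k,j} - mean_j), with n-1 = 3:
  s[A,A] = ((-2)·(-2) + (4)·(4) + (-1)·(-1) + (-1)·(-1)) / 3 = 22/3 = 7.3333
  s[A,B] = ((-2)·(-1) + (4)·(1) + (-1)·(2) + (-1)·(-2)) / 3 = 6/3 = 2
  s[B,B] = ((-1)·(-1) + (1)·(1) + (2)·(2) + (-2)·(-2)) / 3 = 10/3 = 3.3333
  Sample standard deviations s_i = √(s[i,i]):
  s(A) = √(7.3333) = 2.708
  s(B) = √(3.3333) = 1.8257

Step 3 — r_{ij} = s_{ij} / (s_i · s_j):
  r[A,A] = 1 (diagonal).
  r[A,B] = 2 / (2.708 · 1.8257) = 2 / 4.9441 = 0.4045
  r[B,B] = 1 (diagonal).

R is symmetric with unit diagonal. Assembling:

R = [[1, 0.4045],
 [0.4045, 1]]


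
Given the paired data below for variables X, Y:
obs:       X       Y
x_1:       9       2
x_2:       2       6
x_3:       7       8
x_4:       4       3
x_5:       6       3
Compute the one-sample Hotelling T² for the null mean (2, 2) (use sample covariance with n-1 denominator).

Step 1 — sample mean vector:
  mean(X) = (9 + 2 + 7 + 4 + 6) / 5 = 28/5 = 5.6
  mean(Y) = (2 + 6 + 8 + 3 + 3) / 5 = 22/5 = 4.4
  x̄ = (5.6, 4.4),  deviation x̄ - mu_0 = (5.6, 4.4) - (2, 2) = (3.6, 2.4).

Step 2 — sample covariance matrix, S[i,j] = (1/(n-1)) · Σ_k (x_{k,i} - mean_i) · (x_{k,j} - mean_j), divisor n-1 = 4:
  S[X,X] = ((3.4)·(3.4) + (-3.6)·(-3.6) + (1.4)·(1.4) + (-1.6)·(-1.6) + (0.4)·(0.4)) / 4 = 29.2/4 = 7.3
  S[X,Y] = ((3.4)·(-2.4) + (-3.6)·(1.6) + (1.4)·(3.6) + (-1.6)·(-1.4) + (0.4)·(-1.4)) / 4 = -7.2/4 = -1.8
  S[Y,Y] = ((-2.4)·(-2.4) + (1.6)·(1.6) + (3.6)·(3.6) + (-1.4)·(-1.4) + (-1.4)·(-1.4)) / 4 = 25.2/4 = 6.3
  S = [[7.3, -1.8],
 [-1.8, 6.3]].

Step 3 — invert S. det(S) = 7.3·6.3 - (-1.8)² = 42.75.
  S^{-1} = (1/det) · [[d, -b], [-b, a]] = [[0.1474, 0.0421],
 [0.0421, 0.1708]].

Step 4 — quadratic form (x̄ - mu_0)^T · S^{-1} · (x̄ - mu_0):
  S^{-1} · (x̄ - mu_0) = (0.6316, 0.5614),
  (x̄ - mu_0)^T · [...] = (3.6)·(0.6316) + (2.4)·(0.5614) = 3.6211.

Step 5 — scale by n: T² = 5 · 3.6211 = 18.1053.

T² ≈ 18.1053


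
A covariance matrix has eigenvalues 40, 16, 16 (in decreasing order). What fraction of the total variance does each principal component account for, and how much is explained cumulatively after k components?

Step 1 — total variance = trace(Sigma) = Σ λ_i = 40 + 16 + 16 = 72.

Step 2 — fraction explained by component i = λ_i / Σ λ:
  PC1: 40/72 = 0.5556
  PC2: 16/72 = 0.2222
  PC3: 16/72 = 0.2222

Step 3 — cumulative fraction after k components = (λ_1 + ... + λ_k) / Σ λ:
  k = 1: 40/72 = 0.5556
  k = 2: (40 + 16)/72 = 56/72 = 0.7778
  k = 3: (40 + 16 + 16)/72 = 72/72 = 1

Summary (fraction, with percent):

explained: PC1 0.5556 (55.56%), PC2 0.2222 (22.22%), PC3 0.2222 (22.22%);  cumulative: 0.5556, 0.7778, 1


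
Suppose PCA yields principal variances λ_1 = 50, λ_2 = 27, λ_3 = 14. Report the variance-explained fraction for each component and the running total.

Step 1 — total variance = trace(Sigma) = Σ λ_i = 50 + 27 + 14 = 91.

Step 2 — fraction explained by component i = λ_i / Σ λ:
  PC1: 50/91 = 0.5495
  PC2: 27/91 = 0.2967
  PC3: 14/91 = 0.1538

Step 3 — cumulative fraction after k components = (λ_1 + ... + λ_k) / Σ λ:
  k = 1: 50/91 = 0.5495
  k = 2: (50 + 27)/91 = 77/91 = 0.8462
  k = 3: (50 + 27 + 14)/91 = 91/91 = 1

Summary (fraction, with percent):

explained: PC1 0.5495 (54.95%), PC2 0.2967 (29.67%), PC3 0.1538 (15.38%);  cumulative: 0.5495, 0.8462, 1


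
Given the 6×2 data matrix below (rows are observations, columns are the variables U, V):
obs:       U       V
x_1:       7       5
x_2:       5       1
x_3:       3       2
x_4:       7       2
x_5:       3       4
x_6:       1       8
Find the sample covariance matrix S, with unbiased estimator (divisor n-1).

Step 1 — column means:
  mean(U) = (7 + 5 + 3 + 7 + 3 + 1) / 6 = 26/6 = 4.3333
  mean(V) = (5 + 1 + 2 + 2 + 4 + 8) / 6 = 22/6 = 3.6667

Step 2 — sample covariance S[i,j] = (1/(n-1)) · Σ_k (x_{k,i} - mean_i) · (x_{k,j} - mean_j), with n-1 = 5.
  S[U,U] = ((2.6667)·(2.6667) + (0.6667)·(0.6667) + (-1.3333)·(-1.3333) + (2.6667)·(2.6667) + (-1.3333)·(-1.3333) + (-3.3333)·(-3.3333)) / 5 = 29.3333/5 = 5.8667
  S[U,V] = ((2.6667)·(1.3333) + (0.6667)·(-2.6667) + (-1.3333)·(-1.6667) + (2.6667)·(-1.6667) + (-1.3333)·(0.3333) + (-3.3333)·(4.3333)) / 5 = -15.3333/5 = -3.0667
  S[V,V] = ((1.3333)·(1.3333) + (-2.6667)·(-2.6667) + (-1.6667)·(-1.6667) + (-1.6667)·(-1.6667) + (0.3333)·(0.3333) + (4.3333)·(4.3333)) / 5 = 33.3333/5 = 6.6667

S is symmetric (S[j,i] = S[i,j]). Assembling:

S = [[5.8667, -3.0667],
 [-3.0667, 6.6667]]


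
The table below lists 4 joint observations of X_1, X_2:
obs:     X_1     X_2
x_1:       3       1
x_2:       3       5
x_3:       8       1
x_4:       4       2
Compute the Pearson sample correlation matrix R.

Step 1 — column means:
  mean(X_1) = (3 + 3 + 8 + 4) / 4 = 18/4 = 4.5
  mean(X_2) = (1 + 5 + 1 + 2) / 4 = 9/4 = 2.25

Step 2 — sample variances and covariances s[i,j] = (1/(n-1)) · Σ_k (x_{k,i} - mean_i) · (x_{k,j} - mean_j), with n-1 = 3:
  s[X_1,X_1] = ((-1.5)·(-1.5) + (-1.5)·(-1.5) + (3.5)·(3.5) + (-0.5)·(-0.5)) / 3 = 17/3 = 5.6667
  s[X_1,X_2] = ((-1.5)·(-1.25) + (-1.5)·(2.75) + (3.5)·(-1.25) + (-0.5)·(-0.25)) / 3 = -6.5/3 = -2.1667
  s[X_2,X_2] = ((-1.25)·(-1.25) + (2.75)·(2.75) + (-1.25)·(-1.25) + (-0.25)·(-0.25)) / 3 = 10.75/3 = 3.5833
  Sample standard deviations s_i = √(s[i,i]):
  s(X_1) = √(5.6667) = 2.3805
  s(X_2) = √(3.5833) = 1.893

Step 3 — r_{ij} = s_{ij} / (s_i · s_j):
  r[X_1,X_1] = 1 (diagonal).
  r[X_1,X_2] = -2.1667 / (2.3805 · 1.893) = -2.1667 / 4.5062 = -0.4808
  r[X_2,X_2] = 1 (diagonal).

R is symmetric with unit diagonal. Assembling:

R = [[1, -0.4808],
 [-0.4808, 1]]


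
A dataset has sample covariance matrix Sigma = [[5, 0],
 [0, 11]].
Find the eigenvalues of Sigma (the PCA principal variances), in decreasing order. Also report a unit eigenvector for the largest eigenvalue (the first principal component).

Step 1 — characteristic polynomial of 2×2 Sigma:
  det(Sigma - λI) = λ² - trace · λ + det = 0.
  trace = 5 + 11 = 16, det = 5·11 - (0)² = 55.
Step 2 — discriminant:
  Δ = trace² - 4·det = 256 - 220 = 36.
Step 3 — eigenvalues:
  λ = (trace ± √Δ)/2 = (16 ± 6)/2,
  λ_1 = 11,  λ_2 = 5.

Step 4 — unit eigenvector for λ_1: Sigma is diagonal, so its eigenvectors are the coordinate axes. λ_1 = 11 is the diagonal entry on the second coordinate axis, hence
  v_1 = (0, 1) (||v_1|| = 1).

λ_1 = 11,  λ_2 = 5;  v_1 ≈ (0, 1)


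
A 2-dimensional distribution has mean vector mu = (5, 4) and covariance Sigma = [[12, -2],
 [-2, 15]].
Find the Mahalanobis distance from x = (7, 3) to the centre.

Step 1 — centre the observation: (x - mu) = (2, -1).

Step 2 — invert Sigma. det(Sigma) = 12·15 - (-2)² = 176.
  Sigma^{-1} = (1/det) · [[d, -b], [-b, a]] = [[0.0852, 0.0114],
 [0.0114, 0.0682]].

Step 3 — form the quadratic (x - mu)^T · Sigma^{-1} · (x - mu):
  Sigma^{-1} · (x - mu) = (0.1591, -0.0455).
  (x - mu)^T · [Sigma^{-1} · (x - mu)] = (2)·(0.1591) + (-1)·(-0.0455) = 0.3636.

Step 4 — take square root: d = √(0.3636) ≈ 0.603.

d(x, mu) = √(0.3636) ≈ 0.603


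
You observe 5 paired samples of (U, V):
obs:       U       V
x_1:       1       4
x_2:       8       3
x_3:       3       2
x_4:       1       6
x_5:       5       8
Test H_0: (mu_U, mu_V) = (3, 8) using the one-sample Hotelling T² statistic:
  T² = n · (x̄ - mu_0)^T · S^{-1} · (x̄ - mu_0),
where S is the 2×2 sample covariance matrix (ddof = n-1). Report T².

Step 1 — sample mean vector:
  mean(U) = (1 + 8 + 3 + 1 + 5) / 5 = 18/5 = 3.6
  mean(V) = (4 + 3 + 2 + 6 + 8) / 5 = 23/5 = 4.6
  x̄ = (3.6, 4.6),  deviation x̄ - mu_0 = (3.6, 4.6) - (3, 8) = (0.6, -3.4).

Step 2 — sample covariance matrix, S[i,j] = (1/(n-1)) · Σ_k (x_{k,i} - mean_i) · (x_{k,j} - mean_j), divisor n-1 = 4:
  S[U,U] = ((-2.6)·(-2.6) + (4.4)·(4.4) + (-0.6)·(-0.6) + (-2.6)·(-2.6) + (1.4)·(1.4)) / 4 = 35.2/4 = 8.8
  S[U,V] = ((-2.6)·(-0.6) + (4.4)·(-1.6) + (-0.6)·(-2.6) + (-2.6)·(1.4) + (1.4)·(3.4)) / 4 = -2.8/4 = -0.7
  S[V,V] = ((-0.6)·(-0.6) + (-1.6)·(-1.6) + (-2.6)·(-2.6) + (1.4)·(1.4) + (3.4)·(3.4)) / 4 = 23.2/4 = 5.8
  S = [[8.8, -0.7],
 [-0.7, 5.8]].

Step 3 — invert S. det(S) = 8.8·5.8 - (-0.7)² = 50.55.
  S^{-1} = (1/det) · [[d, -b], [-b, a]] = [[0.1147, 0.0138],
 [0.0138, 0.1741]].

Step 4 — quadratic form (x̄ - mu_0)^T · S^{-1} · (x̄ - mu_0):
  S^{-1} · (x̄ - mu_0) = (0.0218, -0.5836),
  (x̄ - mu_0)^T · [...] = (0.6)·(0.0218) + (-3.4)·(-0.5836) = 1.9972.

Step 5 — scale by n: T² = 5 · 1.9972 = 9.9862.

T² ≈ 9.9862


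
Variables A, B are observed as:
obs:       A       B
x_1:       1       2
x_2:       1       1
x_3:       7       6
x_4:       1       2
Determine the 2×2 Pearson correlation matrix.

Step 1 — column means:
  mean(A) = (1 + 1 + 7 + 1) / 4 = 10/4 = 2.5
  mean(B) = (2 + 1 + 6 + 2) / 4 = 11/4 = 2.75

Step 2 — sample variances and covariances s[i,j] = (1/(n-1)) · Σ_k (x_{k,i} - mean_i) · (x_{k,j} - mean_j), with n-1 = 3:
  s[A,A] = ((-1.5)·(-1.5) + (-1.5)·(-1.5) + (4.5)·(4.5) + (-1.5)·(-1.5)) / 3 = 27/3 = 9
  s[A,B] = ((-1.5)·(-0.75) + (-1.5)·(-1.75) + (4.5)·(3.25) + (-1.5)·(-0.75)) / 3 = 19.5/3 = 6.5
  s[B,B] = ((-0.75)·(-0.75) + (-1.75)·(-1.75) + (3.25)·(3.25) + (-0.75)·(-0.75)) / 3 = 14.75/3 = 4.9167
  Sample standard deviations s_i = √(s[i,i]):
  s(A) = √(9) = 3
  s(B) = √(4.9167) = 2.2174

Step 3 — r_{ij} = s_{ij} / (s_i · s_j):
  r[A,A] = 1 (diagonal).
  r[A,B] = 6.5 / (3 · 2.2174) = 6.5 / 6.6521 = 0.9771
  r[B,B] = 1 (diagonal).

R is symmetric with unit diagonal. Assembling:

R = [[1, 0.9771],
 [0.9771, 1]]


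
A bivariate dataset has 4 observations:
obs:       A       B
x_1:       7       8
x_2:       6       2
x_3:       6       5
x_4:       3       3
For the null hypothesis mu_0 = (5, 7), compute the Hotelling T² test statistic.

Step 1 — sample mean vector:
  mean(A) = (7 + 6 + 6 + 3) / 4 = 22/4 = 5.5
  mean(B) = (8 + 2 + 5 + 3) / 4 = 18/4 = 4.5
  x̄ = (5.5, 4.5),  deviation x̄ - mu_0 = (5.5, 4.5) - (5, 7) = (0.5, -2.5).

Step 2 — sample covariance matrix, S[i,j] = (1/(n-1)) · Σ_k (x_{k,i} - mean_i) · (x_{k,j} - mean_j), divisor n-1 = 3:
  S[A,A] = ((1.5)·(1.5) + (0.5)·(0.5) + (0.5)·(0.5) + (-2.5)·(-2.5)) / 3 = 9/3 = 3
  S[A,B] = ((1.5)·(3.5) + (0.5)·(-2.5) + (0.5)·(0.5) + (-2.5)·(-1.5)) / 3 = 8/3 = 2.6667
  S[B,B] = ((3.5)·(3.5) + (-2.5)·(-2.5) + (0.5)·(0.5) + (-1.5)·(-1.5)) / 3 = 21/3 = 7
  S = [[3, 2.6667],
 [2.6667, 7]].

Step 3 — invert S. det(S) = 3·7 - (2.6667)² = 13.8889.
  S^{-1} = (1/det) · [[d, -b], [-b, a]] = [[0.504, -0.192],
 [-0.192, 0.216]].

Step 4 — quadratic form (x̄ - mu_0)^T · S^{-1} · (x̄ - mu_0):
  S^{-1} · (x̄ - mu_0) = (0.732, -0.636),
  (x̄ - mu_0)^T · [...] = (0.5)·(0.732) + (-2.5)·(-0.636) = 1.956.

Step 5 — scale by n: T² = 4 · 1.956 = 7.824.

T² ≈ 7.824


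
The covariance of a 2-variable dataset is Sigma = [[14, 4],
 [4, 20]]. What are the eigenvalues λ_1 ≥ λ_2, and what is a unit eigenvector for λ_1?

Step 1 — characteristic polynomial of 2×2 Sigma:
  det(Sigma - λI) = λ² - trace · λ + det = 0.
  trace = 14 + 20 = 34, det = 14·20 - (4)² = 264.
Step 2 — discriminant:
  Δ = trace² - 4·det = 1156 - 1056 = 100.
Step 3 — eigenvalues:
  λ = (trace ± √Δ)/2 = (34 ± 10)/2,
  λ_1 = 22,  λ_2 = 12.

Step 4 — unit eigenvector for λ_1: solve (Sigma - λ_1 I)v = 0. First row:
  (14 - 22)·v_x + (4)·v_y = 0, i.e. (-8)·v_x + (4)·v_y = 0,
  so v ∝ (b, λ_1 - a) = (4, 8) = u.
  ||u|| = √((4)² + (8)²) = √(80) ≈ 8.9443,
  v_1 = u/||u|| ≈ (0.4472, 0.8944) (||v_1|| = 1).

λ_1 = 22,  λ_2 = 12;  v_1 ≈ (0.4472, 0.8944)


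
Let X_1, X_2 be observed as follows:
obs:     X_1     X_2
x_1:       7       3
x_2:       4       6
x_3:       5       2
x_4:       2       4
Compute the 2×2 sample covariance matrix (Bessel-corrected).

Step 1 — column means:
  mean(X_1) = (7 + 4 + 5 + 2) / 4 = 18/4 = 4.5
  mean(X_2) = (3 + 6 + 2 + 4) / 4 = 15/4 = 3.75

Step 2 — sample covariance S[i,j] = (1/(n-1)) · Σ_k (x_{k,i} - mean_i) · (x_{k,j} - mean_j), with n-1 = 3.
  S[X_1,X_1] = ((2.5)·(2.5) + (-0.5)·(-0.5) + (0.5)·(0.5) + (-2.5)·(-2.5)) / 3 = 13/3 = 4.3333
  S[X_1,X_2] = ((2.5)·(-0.75) + (-0.5)·(2.25) + (0.5)·(-1.75) + (-2.5)·(0.25)) / 3 = -4.5/3 = -1.5
  S[X_2,X_2] = ((-0.75)·(-0.75) + (2.25)·(2.25) + (-1.75)·(-1.75) + (0.25)·(0.25)) / 3 = 8.75/3 = 2.9167

S is symmetric (S[j,i] = S[i,j]). Assembling:

S = [[4.3333, -1.5],
 [-1.5, 2.9167]]


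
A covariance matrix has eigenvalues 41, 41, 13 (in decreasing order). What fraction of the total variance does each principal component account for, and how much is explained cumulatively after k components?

Step 1 — total variance = trace(Sigma) = Σ λ_i = 41 + 41 + 13 = 95.

Step 2 — fraction explained by component i = λ_i / Σ λ:
  PC1: 41/95 = 0.4316
  PC2: 41/95 = 0.4316
  PC3: 13/95 = 0.1368

Step 3 — cumulative fraction after k components = (λ_1 + ... + λ_k) / Σ λ:
  k = 1: 41/95 = 0.4316
  k = 2: (41 + 41)/95 = 82/95 = 0.8632
  k = 3: (41 + 41 + 13)/95 = 95/95 = 1

Summary (fraction, with percent):

explained: PC1 0.4316 (43.16%), PC2 0.4316 (43.16%), PC3 0.1368 (13.68%);  cumulative: 0.4316, 0.8632, 1


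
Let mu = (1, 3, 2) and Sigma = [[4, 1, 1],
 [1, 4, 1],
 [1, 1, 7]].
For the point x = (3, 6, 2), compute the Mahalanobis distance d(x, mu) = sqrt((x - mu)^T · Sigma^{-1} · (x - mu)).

Step 1 — centre the observation: (x - mu) = (2, 3, 0).

Step 2 — invert Sigma (cofactor / det for 3×3, or solve directly):
  Sigma^{-1} = [[0.2727, -0.0606, -0.0303],
 [-0.0606, 0.2727, -0.0303],
 [-0.0303, -0.0303, 0.1515]].

Step 3 — form the quadratic (x - mu)^T · Sigma^{-1} · (x - mu):
  Sigma^{-1} · (x - mu) = (0.3636, 0.697, -0.1515).
  (x - mu)^T · [Sigma^{-1} · (x - mu)] = (2)·(0.3636) + (3)·(0.697) + (0)·(-0.1515) = 2.8182.

Step 4 — take square root: d = √(2.8182) ≈ 1.6787.

d(x, mu) = √(2.8182) ≈ 1.6787


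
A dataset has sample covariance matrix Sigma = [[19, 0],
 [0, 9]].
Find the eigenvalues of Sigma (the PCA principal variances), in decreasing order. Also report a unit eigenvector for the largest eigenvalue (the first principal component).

Step 1 — characteristic polynomial of 2×2 Sigma:
  det(Sigma - λI) = λ² - trace · λ + det = 0.
  trace = 19 + 9 = 28, det = 19·9 - (0)² = 171.
Step 2 — discriminant:
  Δ = trace² - 4·det = 784 - 684 = 100.
Step 3 — eigenvalues:
  λ = (trace ± √Δ)/2 = (28 ± 10)/2,
  λ_1 = 19,  λ_2 = 9.

Step 4 — unit eigenvector for λ_1: Sigma is diagonal, so its eigenvectors are the coordinate axes. λ_1 = 19 is the diagonal entry on the first coordinate axis, hence
  v_1 = (1, 0) (||v_1|| = 1).

λ_1 = 19,  λ_2 = 9;  v_1 ≈ (1, 0)


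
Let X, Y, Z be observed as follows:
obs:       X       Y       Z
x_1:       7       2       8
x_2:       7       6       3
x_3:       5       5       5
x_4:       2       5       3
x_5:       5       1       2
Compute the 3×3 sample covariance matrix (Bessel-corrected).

Step 1 — column means:
  mean(X) = (7 + 7 + 5 + 2 + 5) / 5 = 26/5 = 5.2
  mean(Y) = (2 + 6 + 5 + 5 + 1) / 5 = 19/5 = 3.8
  mean(Z) = (8 + 3 + 5 + 3 + 2) / 5 = 21/5 = 4.2

Step 2 — sample covariance S[i,j] = (1/(n-1)) · Σ_k (x_{k,i} - mean_i) · (x_{k,j} - mean_j), with n-1 = 4.
  S[X,X] = ((1.8)·(1.8) + (1.8)·(1.8) + (-0.2)·(-0.2) + (-3.2)·(-3.2) + (-0.2)·(-0.2)) / 4 = 16.8/4 = 4.2
  S[X,Y] = ((1.8)·(-1.8) + (1.8)·(2.2) + (-0.2)·(1.2) + (-3.2)·(1.2) + (-0.2)·(-2.8)) / 4 = -2.8/4 = -0.7
  S[X,Z] = ((1.8)·(3.8) + (1.8)·(-1.2) + (-0.2)·(0.8) + (-3.2)·(-1.2) + (-0.2)·(-2.2)) / 4 = 8.8/4 = 2.2
  S[Y,Y] = ((-1.8)·(-1.8) + (2.2)·(2.2) + (1.2)·(1.2) + (1.2)·(1.2) + (-2.8)·(-2.8)) / 4 = 18.8/4 = 4.7
  S[Y,Z] = ((-1.8)·(3.8) + (2.2)·(-1.2) + (1.2)·(0.8) + (1.2)·(-1.2) + (-2.8)·(-2.2)) / 4 = -3.8/4 = -0.95
  S[Z,Z] = ((3.8)·(3.8) + (-1.2)·(-1.2) + (0.8)·(0.8) + (-1.2)·(-1.2) + (-2.2)·(-2.2)) / 4 = 22.8/4 = 5.7

S is symmetric (S[j,i] = S[i,j]). Assembling:

S = [[4.2, -0.7, 2.2],
 [-0.7, 4.7, -0.95],
 [2.2, -0.95, 5.7]]


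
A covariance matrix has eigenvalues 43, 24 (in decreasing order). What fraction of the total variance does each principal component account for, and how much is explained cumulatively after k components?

Step 1 — total variance = trace(Sigma) = Σ λ_i = 43 + 24 = 67.

Step 2 — fraction explained by component i = λ_i / Σ λ:
  PC1: 43/67 = 0.6418
  PC2: 24/67 = 0.3582

Step 3 — cumulative fraction after k components = (λ_1 + ... + λ_k) / Σ λ:
  k = 1: 43/67 = 0.6418
  k = 2: (43 + 24)/67 = 67/67 = 1

Summary (fraction, with percent):

explained: PC1 0.6418 (64.18%), PC2 0.3582 (35.82%);  cumulative: 0.6418, 1


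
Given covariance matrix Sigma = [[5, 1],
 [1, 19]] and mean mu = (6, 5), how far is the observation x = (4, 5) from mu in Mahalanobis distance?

Step 1 — centre the observation: (x - mu) = (-2, 0).

Step 2 — invert Sigma. det(Sigma) = 5·19 - (1)² = 94.
  Sigma^{-1} = (1/det) · [[d, -b], [-b, a]] = [[0.2021, -0.0106],
 [-0.0106, 0.0532]].

Step 3 — form the quadratic (x - mu)^T · Sigma^{-1} · (x - mu):
  Sigma^{-1} · (x - mu) = (-0.4043, 0.0213).
  (x - mu)^T · [Sigma^{-1} · (x - mu)] = (-2)·(-0.4043) + (0)·(0.0213) = 0.8085.

Step 4 — take square root: d = √(0.8085) ≈ 0.8992.

d(x, mu) = √(0.8085) ≈ 0.8992


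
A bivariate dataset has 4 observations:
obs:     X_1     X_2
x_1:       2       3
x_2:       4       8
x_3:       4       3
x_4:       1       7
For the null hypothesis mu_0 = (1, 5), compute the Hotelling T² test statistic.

Step 1 — sample mean vector:
  mean(X_1) = (2 + 4 + 4 + 1) / 4 = 11/4 = 2.75
  mean(X_2) = (3 + 8 + 3 + 7) / 4 = 21/4 = 5.25
  x̄ = (2.75, 5.25),  deviation x̄ - mu_0 = (2.75, 5.25) - (1, 5) = (1.75, 0.25).

Step 2 — sample covariance matrix, S[i,j] = (1/(n-1)) · Σ_k (x_{k,i} - mean_i) · (x_{k,j} - mean_j), divisor n-1 = 3:
  S[X_1,X_1] = ((-0.75)·(-0.75) + (1.25)·(1.25) + (1.25)·(1.25) + (-1.75)·(-1.75)) / 3 = 6.75/3 = 2.25
  S[X_1,X_2] = ((-0.75)·(-2.25) + (1.25)·(2.75) + (1.25)·(-2.25) + (-1.75)·(1.75)) / 3 = -0.75/3 = -0.25
  S[X_2,X_2] = ((-2.25)·(-2.25) + (2.75)·(2.75) + (-2.25)·(-2.25) + (1.75)·(1.75)) / 3 = 20.75/3 = 6.9167
  S = [[2.25, -0.25],
 [-0.25, 6.9167]].

Step 3 — invert S. det(S) = 2.25·6.9167 - (-0.25)² = 15.5.
  S^{-1} = (1/det) · [[d, -b], [-b, a]] = [[0.4462, 0.0161],
 [0.0161, 0.1452]].

Step 4 — quadratic form (x̄ - mu_0)^T · S^{-1} · (x̄ - mu_0):
  S^{-1} · (x̄ - mu_0) = (0.7849, 0.0645),
  (x̄ - mu_0)^T · [...] = (1.75)·(0.7849) + (0.25)·(0.0645) = 1.3898.

Step 5 — scale by n: T² = 4 · 1.3898 = 5.5591.

T² ≈ 5.5591


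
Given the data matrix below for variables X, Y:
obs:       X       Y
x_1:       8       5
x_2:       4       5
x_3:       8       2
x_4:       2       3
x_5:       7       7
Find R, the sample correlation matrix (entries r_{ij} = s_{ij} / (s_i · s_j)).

Step 1 — column means:
  mean(X) = (8 + 4 + 8 + 2 + 7) / 5 = 29/5 = 5.8
  mean(Y) = (5 + 5 + 2 + 3 + 7) / 5 = 22/5 = 4.4

Step 2 — sample variances and covariances s[i,j] = (1/(n-1)) · Σ_k (x_{k,i} - mean_i) · (x_{k,j} - mean_j), with n-1 = 4:
  s[X,X] = ((2.2)·(2.2) + (-1.8)·(-1.8) + (2.2)·(2.2) + (-3.8)·(-3.8) + (1.2)·(1.2)) / 4 = 28.8/4 = 7.2
  s[X,Y] = ((2.2)·(0.6) + (-1.8)·(0.6) + (2.2)·(-2.4) + (-3.8)·(-1.4) + (1.2)·(2.6)) / 4 = 3.4/4 = 0.85
  s[Y,Y] = ((0.6)·(0.6) + (0.6)·(0.6) + (-2.4)·(-2.4) + (-1.4)·(-1.4) + (2.6)·(2.6)) / 4 = 15.2/4 = 3.8
  Sample standard deviations s_i = √(s[i,i]):
  s(X) = √(7.2) = 2.6833
  s(Y) = √(3.8) = 1.9494

Step 3 — r_{ij} = s_{ij} / (s_i · s_j):
  r[X,X] = 1 (diagonal).
  r[X,Y] = 0.85 / (2.6833 · 1.9494) = 0.85 / 5.2307 = 0.1625
  r[Y,Y] = 1 (diagonal).

R is symmetric with unit diagonal. Assembling:

R = [[1, 0.1625],
 [0.1625, 1]]


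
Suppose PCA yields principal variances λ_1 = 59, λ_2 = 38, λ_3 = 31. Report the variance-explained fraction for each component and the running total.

Step 1 — total variance = trace(Sigma) = Σ λ_i = 59 + 38 + 31 = 128.

Step 2 — fraction explained by component i = λ_i / Σ λ:
  PC1: 59/128 = 0.4609
  PC2: 38/128 = 0.2969
  PC3: 31/128 = 0.2422

Step 3 — cumulative fraction after k components = (λ_1 + ... + λ_k) / Σ λ:
  k = 1: 59/128 = 0.4609
  k = 2: (59 + 38)/128 = 97/128 = 0.7578
  k = 3: (59 + 38 + 31)/128 = 128/128 = 1

Summary (fraction, with percent):

explained: PC1 0.4609 (46.09%), PC2 0.2969 (29.69%), PC3 0.2422 (24.22%);  cumulative: 0.4609, 0.7578, 1


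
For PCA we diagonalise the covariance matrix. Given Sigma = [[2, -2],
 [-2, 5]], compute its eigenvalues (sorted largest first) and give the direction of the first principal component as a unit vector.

Step 1 — characteristic polynomial of 2×2 Sigma:
  det(Sigma - λI) = λ² - trace · λ + det = 0.
  trace = 2 + 5 = 7, det = 2·5 - (-2)² = 6.
Step 2 — discriminant:
  Δ = trace² - 4·det = 49 - 24 = 25.
Step 3 — eigenvalues:
  λ = (trace ± √Δ)/2 = (7 ± 5)/2,
  λ_1 = 6,  λ_2 = 1.

Step 4 — unit eigenvector for λ_1: solve (Sigma - λ_1 I)v = 0. First row:
  (2 - 6)·v_x + (-2)·v_y = 0, i.e. (-4)·v_x + (-2)·v_y = 0,
  so v ∝ (b, λ_1 - a) = (-2, 4); multiply by -1 so the first entry is positive: u = (2, -4).
  ||u|| = √((2)² + (-4)²) = √(20) ≈ 4.4721,
  v_1 = u/||u|| ≈ (0.4472, -0.8944) (||v_1|| = 1).

λ_1 = 6,  λ_2 = 1;  v_1 ≈ (0.4472, -0.8944)


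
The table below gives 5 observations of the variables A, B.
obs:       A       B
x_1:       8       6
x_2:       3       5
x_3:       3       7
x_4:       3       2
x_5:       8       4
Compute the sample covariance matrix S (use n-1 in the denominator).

Step 1 — column means:
  mean(A) = (8 + 3 + 3 + 3 + 8) / 5 = 25/5 = 5
  mean(B) = (6 + 5 + 7 + 2 + 4) / 5 = 24/5 = 4.8

Step 2 — sample covariance S[i,j] = (1/(n-1)) · Σ_k (x_{k,i} - mean_i) · (x_{k,j} - mean_j), with n-1 = 4.
  S[A,A] = ((3)·(3) + (-2)·(-2) + (-2)·(-2) + (-2)·(-2) + (3)·(3)) / 4 = 30/4 = 7.5
  S[A,B] = ((3)·(1.2) + (-2)·(0.2) + (-2)·(2.2) + (-2)·(-2.8) + (3)·(-0.8)) / 4 = 2/4 = 0.5
  S[B,B] = ((1.2)·(1.2) + (0.2)·(0.2) + (2.2)·(2.2) + (-2.8)·(-2.8) + (-0.8)·(-0.8)) / 4 = 14.8/4 = 3.7

S is symmetric (S[j,i] = S[i,j]). Assembling:

S = [[7.5, 0.5],
 [0.5, 3.7]]


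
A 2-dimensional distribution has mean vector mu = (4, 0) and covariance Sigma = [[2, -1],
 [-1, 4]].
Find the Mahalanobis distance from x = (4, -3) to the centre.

Step 1 — centre the observation: (x - mu) = (0, -3).

Step 2 — invert Sigma. det(Sigma) = 2·4 - (-1)² = 7.
  Sigma^{-1} = (1/det) · [[d, -b], [-b, a]] = [[0.5714, 0.1429],
 [0.1429, 0.2857]].

Step 3 — form the quadratic (x - mu)^T · Sigma^{-1} · (x - mu):
  Sigma^{-1} · (x - mu) = (-0.4286, -0.8571).
  (x - mu)^T · [Sigma^{-1} · (x - mu)] = (0)·(-0.4286) + (-3)·(-0.8571) = 2.5714.

Step 4 — take square root: d = √(2.5714) ≈ 1.6036.

d(x, mu) = √(2.5714) ≈ 1.6036


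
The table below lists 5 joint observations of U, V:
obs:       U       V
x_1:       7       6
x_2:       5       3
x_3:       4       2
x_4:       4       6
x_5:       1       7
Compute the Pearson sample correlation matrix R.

Step 1 — column means:
  mean(U) = (7 + 5 + 4 + 4 + 1) / 5 = 21/5 = 4.2
  mean(V) = (6 + 3 + 2 + 6 + 7) / 5 = 24/5 = 4.8

Step 2 — sample variances and covariances s[i,j] = (1/(n-1)) · Σ_k (x_{k,i} - mean_i) · (x_{k,j} - mean_j), with n-1 = 4:
  s[U,U] = ((2.8)·(2.8) + (0.8)·(0.8) + (-0.2)·(-0.2) + (-0.2)·(-0.2) + (-3.2)·(-3.2)) / 4 = 18.8/4 = 4.7
  s[U,V] = ((2.8)·(1.2) + (0.8)·(-1.8) + (-0.2)·(-2.8) + (-0.2)·(1.2) + (-3.2)·(2.2)) / 4 = -4.8/4 = -1.2
  s[V,V] = ((1.2)·(1.2) + (-1.8)·(-1.8) + (-2.8)·(-2.8) + (1.2)·(1.2) + (2.2)·(2.2)) / 4 = 18.8/4 = 4.7
  Sample standard deviations s_i = √(s[i,i]):
  s(U) = √(4.7) = 2.1679
  s(V) = √(4.7) = 2.1679

Step 3 — r_{ij} = s_{ij} / (s_i · s_j):
  r[U,U] = 1 (diagonal).
  r[U,V] = -1.2 / (2.1679 · 2.1679) = -1.2 / 4.7 = -0.2553
  r[V,V] = 1 (diagonal).

R is symmetric with unit diagonal. Assembling:

R = [[1, -0.2553],
 [-0.2553, 1]]


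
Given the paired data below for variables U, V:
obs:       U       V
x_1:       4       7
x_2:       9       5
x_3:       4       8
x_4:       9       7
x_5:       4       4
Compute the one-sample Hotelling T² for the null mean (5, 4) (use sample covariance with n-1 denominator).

Step 1 — sample mean vector:
  mean(U) = (4 + 9 + 4 + 9 + 4) / 5 = 30/5 = 6
  mean(V) = (7 + 5 + 8 + 7 + 4) / 5 = 31/5 = 6.2
  x̄ = (6, 6.2),  deviation x̄ - mu_0 = (6, 6.2) - (5, 4) = (1, 2.2).

Step 2 — sample covariance matrix, S[i,j] = (1/(n-1)) · Σ_k (x_{k,i} - mean_i) · (x_{k,j} - mean_j), divisor n-1 = 4:
  S[U,U] = ((-2)·(-2) + (3)·(3) + (-2)·(-2) + (3)·(3) + (-2)·(-2)) / 4 = 30/4 = 7.5
  S[U,V] = ((-2)·(0.8) + (3)·(-1.2) + (-2)·(1.8) + (3)·(0.8) + (-2)·(-2.2)) / 4 = -2/4 = -0.5
  S[V,V] = ((0.8)·(0.8) + (-1.2)·(-1.2) + (1.8)·(1.8) + (0.8)·(0.8) + (-2.2)·(-2.2)) / 4 = 10.8/4 = 2.7
  S = [[7.5, -0.5],
 [-0.5, 2.7]].

Step 3 — invert S. det(S) = 7.5·2.7 - (-0.5)² = 20.
  S^{-1} = (1/det) · [[d, -b], [-b, a]] = [[0.135, 0.025],
 [0.025, 0.375]].

Step 4 — quadratic form (x̄ - mu_0)^T · S^{-1} · (x̄ - mu_0):
  S^{-1} · (x̄ - mu_0) = (0.19, 0.85),
  (x̄ - mu_0)^T · [...] = (1)·(0.19) + (2.2)·(0.85) = 2.06.

Step 5 — scale by n: T² = 5 · 2.06 = 10.3.

T² ≈ 10.3


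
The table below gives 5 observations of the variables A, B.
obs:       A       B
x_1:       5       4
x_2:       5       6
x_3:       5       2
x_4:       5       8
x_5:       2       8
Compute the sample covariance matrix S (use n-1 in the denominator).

Step 1 — column means:
  mean(A) = (5 + 5 + 5 + 5 + 2) / 5 = 22/5 = 4.4
  mean(B) = (4 + 6 + 2 + 8 + 8) / 5 = 28/5 = 5.6

Step 2 — sample covariance S[i,j] = (1/(n-1)) · Σ_k (x_{k,i} - mean_i) · (x_{k,j} - mean_j), with n-1 = 4.
  S[A,A] = ((0.6)·(0.6) + (0.6)·(0.6) + (0.6)·(0.6) + (0.6)·(0.6) + (-2.4)·(-2.4)) / 4 = 7.2/4 = 1.8
  S[A,B] = ((0.6)·(-1.6) + (0.6)·(0.4) + (0.6)·(-3.6) + (0.6)·(2.4) + (-2.4)·(2.4)) / 4 = -7.2/4 = -1.8
  S[B,B] = ((-1.6)·(-1.6) + (0.4)·(0.4) + (-3.6)·(-3.6) + (2.4)·(2.4) + (2.4)·(2.4)) / 4 = 27.2/4 = 6.8

S is symmetric (S[j,i] = S[i,j]). Assembling:

S = [[1.8, -1.8],
 [-1.8, 6.8]]


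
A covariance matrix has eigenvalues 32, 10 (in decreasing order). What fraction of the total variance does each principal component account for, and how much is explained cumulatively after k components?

Step 1 — total variance = trace(Sigma) = Σ λ_i = 32 + 10 = 42.

Step 2 — fraction explained by component i = λ_i / Σ λ:
  PC1: 32/42 = 0.7619
  PC2: 10/42 = 0.2381

Step 3 — cumulative fraction after k components = (λ_1 + ... + λ_k) / Σ λ:
  k = 1: 32/42 = 0.7619
  k = 2: (32 + 10)/42 = 42/42 = 1

Summary (fraction, with percent):

explained: PC1 0.7619 (76.19%), PC2 0.2381 (23.81%);  cumulative: 0.7619, 1


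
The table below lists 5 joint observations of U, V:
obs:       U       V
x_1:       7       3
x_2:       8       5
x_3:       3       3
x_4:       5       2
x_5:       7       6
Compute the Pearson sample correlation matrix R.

Step 1 — column means:
  mean(U) = (7 + 8 + 3 + 5 + 7) / 5 = 30/5 = 6
  mean(V) = (3 + 5 + 3 + 2 + 6) / 5 = 19/5 = 3.8

Step 2 — sample variances and covariances s[i,j] = (1/(n-1)) · Σ_k (x_{k,i} - mean_i) · (x_{k,j} - mean_j), with n-1 = 4:
  s[U,U] = ((1)·(1) + (2)·(2) + (-3)·(-3) + (-1)·(-1) + (1)·(1)) / 4 = 16/4 = 4
  s[U,V] = ((1)·(-0.8) + (2)·(1.2) + (-3)·(-0.8) + (-1)·(-1.8) + (1)·(2.2)) / 4 = 8/4 = 2
  s[V,V] = ((-0.8)·(-0.8) + (1.2)·(1.2) + (-0.8)·(-0.8) + (-1.8)·(-1.8) + (2.2)·(2.2)) / 4 = 10.8/4 = 2.7
  Sample standard deviations s_i = √(s[i,i]):
  s(U) = √(4) = 2
  s(V) = √(2.7) = 1.6432

Step 3 — r_{ij} = s_{ij} / (s_i · s_j):
  r[U,U] = 1 (diagonal).
  r[U,V] = 2 / (2 · 1.6432) = 2 / 3.2863 = 0.6086
  r[V,V] = 1 (diagonal).

R is symmetric with unit diagonal. Assembling:

R = [[1, 0.6086],
 [0.6086, 1]]


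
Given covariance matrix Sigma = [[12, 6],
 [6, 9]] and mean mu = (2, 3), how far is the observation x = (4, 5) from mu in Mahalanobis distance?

Step 1 — centre the observation: (x - mu) = (2, 2).

Step 2 — invert Sigma. det(Sigma) = 12·9 - (6)² = 72.
  Sigma^{-1} = (1/det) · [[d, -b], [-b, a]] = [[0.125, -0.0833],
 [-0.0833, 0.1667]].

Step 3 — form the quadratic (x - mu)^T · Sigma^{-1} · (x - mu):
  Sigma^{-1} · (x - mu) = (0.0833, 0.1667).
  (x - mu)^T · [Sigma^{-1} · (x - mu)] = (2)·(0.0833) + (2)·(0.1667) = 0.5.

Step 4 — take square root: d = √(0.5) ≈ 0.7071.

d(x, mu) = √(0.5) ≈ 0.7071


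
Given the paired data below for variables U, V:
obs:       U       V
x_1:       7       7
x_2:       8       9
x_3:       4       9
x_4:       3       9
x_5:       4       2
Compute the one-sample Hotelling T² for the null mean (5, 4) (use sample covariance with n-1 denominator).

Step 1 — sample mean vector:
  mean(U) = (7 + 8 + 4 + 3 + 4) / 5 = 26/5 = 5.2
  mean(V) = (7 + 9 + 9 + 9 + 2) / 5 = 36/5 = 7.2
  x̄ = (5.2, 7.2),  deviation x̄ - mu_0 = (5.2, 7.2) - (5, 4) = (0.2, 3.2).

Step 2 — sample covariance matrix, S[i,j] = (1/(n-1)) · Σ_k (x_{k,i} - mean_i) · (x_{k,j} - mean_j), divisor n-1 = 4:
  S[U,U] = ((1.8)·(1.8) + (2.8)·(2.8) + (-1.2)·(-1.2) + (-2.2)·(-2.2) + (-1.2)·(-1.2)) / 4 = 18.8/4 = 4.7
  S[U,V] = ((1.8)·(-0.2) + (2.8)·(1.8) + (-1.2)·(1.8) + (-2.2)·(1.8) + (-1.2)·(-5.2)) / 4 = 4.8/4 = 1.2
  S[V,V] = ((-0.2)·(-0.2) + (1.8)·(1.8) + (1.8)·(1.8) + (1.8)·(1.8) + (-5.2)·(-5.2)) / 4 = 36.8/4 = 9.2
  S = [[4.7, 1.2],
 [1.2, 9.2]].

Step 3 — invert S. det(S) = 4.7·9.2 - (1.2)² = 41.8.
  S^{-1} = (1/det) · [[d, -b], [-b, a]] = [[0.2201, -0.0287],
 [-0.0287, 0.1124]].

Step 4 — quadratic form (x̄ - mu_0)^T · S^{-1} · (x̄ - mu_0):
  S^{-1} · (x̄ - mu_0) = (-0.0478, 0.3541),
  (x̄ - mu_0)^T · [...] = (0.2)·(-0.0478) + (3.2)·(0.3541) = 1.1234.

Step 5 — scale by n: T² = 5 · 1.1234 = 5.6172.

T² ≈ 5.6172


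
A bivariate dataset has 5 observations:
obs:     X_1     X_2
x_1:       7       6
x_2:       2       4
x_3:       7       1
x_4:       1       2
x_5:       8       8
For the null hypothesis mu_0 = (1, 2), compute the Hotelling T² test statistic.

Step 1 — sample mean vector:
  mean(X_1) = (7 + 2 + 7 + 1 + 8) / 5 = 25/5 = 5
  mean(X_2) = (6 + 4 + 1 + 2 + 8) / 5 = 21/5 = 4.2
  x̄ = (5, 4.2),  deviation x̄ - mu_0 = (5, 4.2) - (1, 2) = (4, 2.2).

Step 2 — sample covariance matrix, S[i,j] = (1/(n-1)) · Σ_k (x_{k,i} - mean_i) · (x_{k,j} - mean_j), divisor n-1 = 4:
  S[X_1,X_1] = ((2)·(2) + (-3)·(-3) + (2)·(2) + (-4)·(-4) + (3)·(3)) / 4 = 42/4 = 10.5
  S[X_1,X_2] = ((2)·(1.8) + (-3)·(-0.2) + (2)·(-3.2) + (-4)·(-2.2) + (3)·(3.8)) / 4 = 18/4 = 4.5
  S[X_2,X_2] = ((1.8)·(1.8) + (-0.2)·(-0.2) + (-3.2)·(-3.2) + (-2.2)·(-2.2) + (3.8)·(3.8)) / 4 = 32.8/4 = 8.2
  S = [[10.5, 4.5],
 [4.5, 8.2]].

Step 3 — invert S. det(S) = 10.5·8.2 - (4.5)² = 65.85.
  S^{-1} = (1/det) · [[d, -b], [-b, a]] = [[0.1245, -0.0683],
 [-0.0683, 0.1595]].

Step 4 — quadratic form (x̄ - mu_0)^T · S^{-1} · (x̄ - mu_0):
  S^{-1} · (x̄ - mu_0) = (0.3478, 0.0774),
  (x̄ - mu_0)^T · [...] = (4)·(0.3478) + (2.2)·(0.0774) = 1.5614.

Step 5 — scale by n: T² = 5 · 1.5614 = 7.8071.

T² ≈ 7.8071


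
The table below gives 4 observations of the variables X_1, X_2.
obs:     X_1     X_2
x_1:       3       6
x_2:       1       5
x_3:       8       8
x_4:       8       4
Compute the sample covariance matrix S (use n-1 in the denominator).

Step 1 — column means:
  mean(X_1) = (3 + 1 + 8 + 8) / 4 = 20/4 = 5
  mean(X_2) = (6 + 5 + 8 + 4) / 4 = 23/4 = 5.75

Step 2 — sample covariance S[i,j] = (1/(n-1)) · Σ_k (x_{k,i} - mean_i) · (x_{k,j} - mean_j), with n-1 = 3.
  S[X_1,X_1] = ((-2)·(-2) + (-4)·(-4) + (3)·(3) + (3)·(3)) / 3 = 38/3 = 12.6667
  S[X_1,X_2] = ((-2)·(0.25) + (-4)·(-0.75) + (3)·(2.25) + (3)·(-1.75)) / 3 = 4/3 = 1.3333
  S[X_2,X_2] = ((0.25)·(0.25) + (-0.75)·(-0.75) + (2.25)·(2.25) + (-1.75)·(-1.75)) / 3 = 8.75/3 = 2.9167

S is symmetric (S[j,i] = S[i,j]). Assembling:

S = [[12.6667, 1.3333],
 [1.3333, 2.9167]]


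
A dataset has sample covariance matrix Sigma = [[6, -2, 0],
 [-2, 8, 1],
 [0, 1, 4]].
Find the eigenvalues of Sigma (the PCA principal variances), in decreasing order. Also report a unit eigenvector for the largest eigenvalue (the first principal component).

Step 1 — characteristic polynomial p(λ) = det(λI - Sigma) = λ³ - tr·λ² + c_1·λ - det, where tr = trace, c_1 = sum of the principal 2×2 minors, det = det(Sigma):
  tr = 6 + 8 + 4 = 18,
  c_1 = (6·8 - (-2)²) + (6·4 - (0)²) + (8·4 - (1)²) = 44 + 24 + 31 = 99,
  det = 6·(8·4 - (1)²) - (-2)·((-2)·4 - (1)·(0)) + (0)·((-2)·(1) - 8·(0)) = 6·(31) - (-2)·(-8) + (0)·(-2) = 170.
  So p(λ) = λ³ - 18λ² + 99λ - 170.
Step 2 — look for an integer root (rational root theorem: any rational root is an integer divisor of 170). Testing λ = 5:
  p(5) = 125 - 450 + 495 - 170 = 0  ✓
  Dividing out (λ - 5): p(λ) = (λ - 5)(λ² - 13λ + 34).
Step 3 — remaining eigenvalues from the quadratic λ² - 13λ + 34 = 0:
  Δ = 13² - 4·34 = 169 - 136 = 33,  λ = (13 ± √33)/2 = (13 ± 5.7446)/2 ≈ 9.3723 or 3.6277.
  Sorted: λ_1 = 9.3723,  λ_2 = 5,  λ_3 = 3.6277  (check: sum = 18 = tr ✓).

Step 4 — unit eigenvector for λ_1 ≈ 9.3723: v spans the null space of (Sigma - λ_1 I), whose rows are
  r_1 = (-3.3723, -2, 0),  r_2 = (-2, -1.3723, 1),  r_3 = (0, 1, -5.3723).
  v is orthogonal to every row, so take v ∝ r_1 × r_2 = ((-2)·(1) - (0)·(-1.3723), (0)·(-2) - (-3.3723)·(1), (-3.3723)·(-1.3723) - (-2)·(-2)) ≈ (-2, 3.3723, 0.6277).
  Rescale (multiply by -1 so the first nonzero entry is positive): u = (2, -3.3723, -0.6277).
  ||u|| = √((2)² + (-3.3723)² + (-0.6277)²) = √(15.7663) ≈ 3.9707,  v_1 = u/||u|| ≈ (0.5037, -0.8493, -0.1581) (||v_1|| = 1).

λ_1 = 9.3723,  λ_2 = 5,  λ_3 = 3.6277;  v_1 ≈ (0.5037, -0.8493, -0.1581)


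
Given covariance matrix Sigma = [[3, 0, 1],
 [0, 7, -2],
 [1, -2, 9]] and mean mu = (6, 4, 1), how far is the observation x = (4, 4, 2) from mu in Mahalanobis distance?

Step 1 — centre the observation: (x - mu) = (-2, 0, 1).

Step 2 — invert Sigma (cofactor / det for 3×3, or solve directly):
  Sigma^{-1} = [[0.3471, -0.0118, -0.0412],
 [-0.0118, 0.1529, 0.0353],
 [-0.0412, 0.0353, 0.1235]].

Step 3 — form the quadratic (x - mu)^T · Sigma^{-1} · (x - mu):
  Sigma^{-1} · (x - mu) = (-0.7353, 0.0588, 0.2059).
  (x - mu)^T · [Sigma^{-1} · (x - mu)] = (-2)·(-0.7353) + (0)·(0.0588) + (1)·(0.2059) = 1.6765.

Step 4 — take square root: d = √(1.6765) ≈ 1.2948.

d(x, mu) = √(1.6765) ≈ 1.2948


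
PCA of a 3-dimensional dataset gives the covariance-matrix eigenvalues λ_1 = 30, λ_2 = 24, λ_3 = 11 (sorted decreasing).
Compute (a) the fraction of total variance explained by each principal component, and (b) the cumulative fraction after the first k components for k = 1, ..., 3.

Step 1 — total variance = trace(Sigma) = Σ λ_i = 30 + 24 + 11 = 65.

Step 2 — fraction explained by component i = λ_i / Σ λ:
  PC1: 30/65 = 0.4615
  PC2: 24/65 = 0.3692
  PC3: 11/65 = 0.1692

Step 3 — cumulative fraction after k components = (λ_1 + ... + λ_k) / Σ λ:
  k = 1: 30/65 = 0.4615
  k = 2: (30 + 24)/65 = 54/65 = 0.8308
  k = 3: (30 + 24 + 11)/65 = 65/65 = 1

Summary (fraction, with percent):

explained: PC1 0.4615 (46.15%), PC2 0.3692 (36.92%), PC3 0.1692 (16.92%);  cumulative: 0.4615, 0.8308, 1


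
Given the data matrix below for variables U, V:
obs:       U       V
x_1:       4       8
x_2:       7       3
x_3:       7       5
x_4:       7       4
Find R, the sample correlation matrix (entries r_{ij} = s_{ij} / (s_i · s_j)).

Step 1 — column means:
  mean(U) = (4 + 7 + 7 + 7) / 4 = 25/4 = 6.25
  mean(V) = (8 + 3 + 5 + 4) / 4 = 20/4 = 5

Step 2 — sample variances and covariances s[i,j] = (1/(n-1)) · Σ_k (x_{k,i} - mean_i) · (x_{k,j} - mean_j), with n-1 = 3:
  s[U,U] = ((-2.25)·(-2.25) + (0.75)·(0.75) + (0.75)·(0.75) + (0.75)·(0.75)) / 3 = 6.75/3 = 2.25
  s[U,V] = ((-2.25)·(3) + (0.75)·(-2) + (0.75)·(0) + (0.75)·(-1)) / 3 = -9/3 = -3
  s[V,V] = ((3)·(3) + (-2)·(-2) + (0)·(0) + (-1)·(-1)) / 3 = 14/3 = 4.6667
  Sample standard deviations s_i = √(s[i,i]):
  s(U) = √(2.25) = 1.5
  s(V) = √(4.6667) = 2.1602

Step 3 — r_{ij} = s_{ij} / (s_i · s_j):
  r[U,U] = 1 (diagonal).
  r[U,V] = -3 / (1.5 · 2.1602) = -3 / 3.2404 = -0.9258
  r[V,V] = 1 (diagonal).

R is symmetric with unit diagonal. Assembling:

R = [[1, -0.9258],
 [-0.9258, 1]]


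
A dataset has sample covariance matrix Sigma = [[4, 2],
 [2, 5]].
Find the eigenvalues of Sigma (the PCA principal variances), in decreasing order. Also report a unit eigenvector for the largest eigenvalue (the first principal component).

Step 1 — characteristic polynomial of 2×2 Sigma:
  det(Sigma - λI) = λ² - trace · λ + det = 0.
  trace = 4 + 5 = 9, det = 4·5 - (2)² = 16.
Step 2 — discriminant:
  Δ = trace² - 4·det = 81 - 64 = 17.
Step 3 — eigenvalues:
  λ = (trace ± √Δ)/2 = (9 ± 4.1231)/2,
  λ_1 = 6.5616,  λ_2 = 2.4384.

Step 4 — unit eigenvector for λ_1: solve (Sigma - λ_1 I)v = 0. First row:
  (4 - 6.5616)·v_x + (2)·v_y = 0, i.e. (-2.5616)·v_x + (2)·v_y = 0,
  so v ∝ (b, λ_1 - a) = (2, 2.5616) = u.
  ||u|| = √((2)² + (2.5616)²) = √(10.5616) ≈ 3.2499,
  v_1 = u/||u|| ≈ (0.6154, 0.7882) (||v_1|| = 1).

λ_1 = 6.5616,  λ_2 = 2.4384;  v_1 ≈ (0.6154, 0.7882)
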